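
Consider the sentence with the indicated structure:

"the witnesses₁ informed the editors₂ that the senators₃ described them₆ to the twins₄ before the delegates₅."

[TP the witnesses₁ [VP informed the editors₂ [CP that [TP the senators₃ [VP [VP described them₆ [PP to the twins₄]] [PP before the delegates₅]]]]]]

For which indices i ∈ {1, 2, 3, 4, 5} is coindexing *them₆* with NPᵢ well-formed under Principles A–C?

*them* is a pronoun, so Principle B applies: it must be free in its binding domain.
Binding domain of *them₆*: the embedded TP, whose subject is the senators₃.
*the witnesses₁* c-commands the pronoun but from outside its binding domain, and is not c-commanded by it → coindexation permitted.
*the editors₂* c-commands the pronoun but from outside its binding domain, and is not c-commanded by it → coindexation permitted.
*the senators₃* c-commands the pronoun within its binding domain → coindexation would violate Principle B.
*the twins₄*: the pronoun c-commands this R-expression → coindexation would violate Principle C on *the twins₄*.
*the delegates₅* and the pronoun do not c-command one another → neither Principle B nor Principle C is at stake; coindexation permitted.

{1, 2, 5}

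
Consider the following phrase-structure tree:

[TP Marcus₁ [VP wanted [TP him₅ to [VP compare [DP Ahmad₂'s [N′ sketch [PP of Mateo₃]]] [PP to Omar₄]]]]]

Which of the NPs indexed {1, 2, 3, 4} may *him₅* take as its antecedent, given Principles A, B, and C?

*him* is a pronoun, so Principle B applies: it must be free in its binding domain.
Binding domain of *him₅*: the matrix TP, whose subject is Marcus₁.
*Marcus₁* c-commands the pronoun within its binding domain → coindexation would violate Principle B.
*Ahmad₂*: the pronoun c-commands this R-expression → coindexation would violate Principle C on *Ahmad₂*.
*Mateo₃*: the pronoun c-commands this R-expression → coindexation would violate Principle C on *Mateo₃*.
*Omar₄*: the pronoun c-commands this R-expression → coindexation would violate Principle C on *Omar₄*.

none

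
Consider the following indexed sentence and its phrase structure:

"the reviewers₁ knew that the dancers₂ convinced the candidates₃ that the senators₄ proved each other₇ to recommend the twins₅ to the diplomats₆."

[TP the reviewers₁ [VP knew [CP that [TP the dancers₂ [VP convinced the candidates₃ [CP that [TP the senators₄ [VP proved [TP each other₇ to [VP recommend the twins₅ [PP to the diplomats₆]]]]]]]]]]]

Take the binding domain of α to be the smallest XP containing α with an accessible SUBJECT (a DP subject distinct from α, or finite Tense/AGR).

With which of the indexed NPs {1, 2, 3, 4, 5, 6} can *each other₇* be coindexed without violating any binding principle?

*each other* is an anaphor, so Principle A applies: it must be bound in its binding domain.
Binding domain of *each other₇*: the embedded TP, whose subject is the senators₄.
*the reviewers₁* c-commands the anaphor but is outside its binding domain → cannot satisfy Principle A.
*the dancers₂* c-commands the anaphor but is outside its binding domain → cannot satisfy Principle A.
*the candidates₃* c-commands the anaphor but is outside its binding domain → cannot satisfy Principle A.
*the senators₄* c-commands the anaphor within its binding domain → licit binder.
*the twins₅* does not c-command the anaphor → cannot bind it.
*the diplomats₆* does not c-command the anaphor → cannot bind it.

{4}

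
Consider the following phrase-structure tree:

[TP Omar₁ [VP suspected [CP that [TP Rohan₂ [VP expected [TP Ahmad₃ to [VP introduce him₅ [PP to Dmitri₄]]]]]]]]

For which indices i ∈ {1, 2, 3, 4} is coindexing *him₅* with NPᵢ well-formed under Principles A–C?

{1, 2}

*him* is a pronoun, so Principle B applies: it must be free in its binding domain.
Binding domain of *him₅*: the embedded TP, whose subject is Ahmad₃.
*Omar₁* c-commands the pronoun but from outside its binding domain, and is not c-commanded by it → coindexation permitted.
*Rohan₂* c-commands the pronoun but from outside its binding domain, and is not c-commanded by it → coindexation permitted.
*Ahmad₃* c-commands the pronoun within its binding domain → coindexation would violate Principle B.
*Dmitri₄*: the pronoun c-commands this R-expression → coindexation would violate Principle C on *Dmitri₄*.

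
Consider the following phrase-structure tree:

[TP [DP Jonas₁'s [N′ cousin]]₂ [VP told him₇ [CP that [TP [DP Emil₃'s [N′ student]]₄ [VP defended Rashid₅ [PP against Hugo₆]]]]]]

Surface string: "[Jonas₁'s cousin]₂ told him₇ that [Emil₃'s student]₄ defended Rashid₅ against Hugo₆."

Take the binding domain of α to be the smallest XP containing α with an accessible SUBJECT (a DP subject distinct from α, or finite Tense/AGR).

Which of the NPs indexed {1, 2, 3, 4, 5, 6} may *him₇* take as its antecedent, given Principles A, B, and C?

*him* is a pronoun, so Principle B applies: it must be free in its binding domain.
Binding domain of *him₇*: the matrix TP, whose subject is [Jonas₁'s cousin]₂.
*Jonas₁* and the pronoun do not c-command one another → neither Principle B nor Principle C is at stake; coindexation permitted.
*[Jonas₁'s cousin]₂* c-commands the pronoun within its binding domain → coindexation would violate Principle B.
*Emil₃*: the pronoun c-commands this R-expression → coindexation would violate Principle C on *Emil₃*.
*[Emil₃'s student]₄*: the pronoun c-commands this R-expression → coindexation would violate Principle C on *[Emil₃'s student]₄*.
*Rashid₅*: the pronoun c-commands this R-expression → coindexation would violate Principle C on *Rashid₅*.
*Hugo₆*: the pronoun c-commands this R-expression → coindexation would violate Principle C on *Hugo₆*.

{1}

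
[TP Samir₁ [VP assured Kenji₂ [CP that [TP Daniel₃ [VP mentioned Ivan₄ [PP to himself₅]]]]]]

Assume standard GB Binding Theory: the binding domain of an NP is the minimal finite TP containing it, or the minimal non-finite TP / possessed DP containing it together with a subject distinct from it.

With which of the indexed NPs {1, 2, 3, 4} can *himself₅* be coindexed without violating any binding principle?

{3, 4}

*himself* is an anaphor, so Principle A applies: it must be bound in its binding domain.
Binding domain of *himself₅*: the embedded TP, whose subject is Daniel₃.
*Samir₁* c-commands the anaphor but is outside its binding domain → cannot satisfy Principle A.
*Kenji₂* c-commands the anaphor but is outside its binding domain → cannot satisfy Principle A.
*Daniel₃* c-commands the anaphor within its binding domain → licit binder.
*Ivan₄* c-commands the anaphor within its binding domain → licit binder.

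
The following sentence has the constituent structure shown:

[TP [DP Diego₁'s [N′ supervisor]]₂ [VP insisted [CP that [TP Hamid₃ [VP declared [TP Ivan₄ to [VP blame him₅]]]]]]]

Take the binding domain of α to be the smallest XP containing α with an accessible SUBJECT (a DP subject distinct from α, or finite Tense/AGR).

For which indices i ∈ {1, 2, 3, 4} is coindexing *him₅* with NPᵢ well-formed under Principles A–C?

*him* is a pronoun, so Principle B applies: it must be free in its binding domain.
Binding domain of *him₅*: the embedded TP, whose subject is Ivan₄.
*Diego₁* and the pronoun do not c-command one another → neither Principle B nor Principle C is at stake; coindexation permitted.
*[Diego₁'s supervisor]₂* c-commands the pronoun but from outside its binding domain, and is not c-commanded by it → coindexation permitted.
*Hamid₃* c-commands the pronoun but from outside its binding domain, and is not c-commanded by it → coindexation permitted.
*Ivan₄* c-commands the pronoun within its binding domain → coindexation would violate Principle B.

{1, 2, 3}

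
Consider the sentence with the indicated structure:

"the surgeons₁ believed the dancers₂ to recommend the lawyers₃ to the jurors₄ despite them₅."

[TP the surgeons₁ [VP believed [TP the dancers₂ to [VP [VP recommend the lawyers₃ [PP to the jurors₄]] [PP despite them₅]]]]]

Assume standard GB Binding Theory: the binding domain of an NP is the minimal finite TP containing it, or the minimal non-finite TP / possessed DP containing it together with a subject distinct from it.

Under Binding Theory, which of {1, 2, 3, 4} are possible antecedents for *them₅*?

*them* is a pronoun, so Principle B applies: it must be free in its binding domain.
Binding domain of *them₅*: the embedded TP, whose subject is the dancers₂.
*the surgeons₁* c-commands the pronoun but from outside its binding domain, and is not c-commanded by it → coindexation permitted.
*the dancers₂* c-commands the pronoun within its binding domain → coindexation would violate Principle B.
*the lawyers₃* and the pronoun do not c-command one another → neither Principle B nor Principle C is at stake; coindexation permitted.
*the jurors₄* and the pronoun do not c-command one another → neither Principle B nor Principle C is at stake; coindexation permitted.

{1, 3, 4}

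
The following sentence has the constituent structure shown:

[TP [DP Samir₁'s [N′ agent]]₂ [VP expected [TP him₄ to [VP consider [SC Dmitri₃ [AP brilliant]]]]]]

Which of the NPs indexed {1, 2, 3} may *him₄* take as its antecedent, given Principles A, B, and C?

*him* is a pronoun, so Principle B applies: it must be free in its binding domain.
Binding domain of *him₄*: the matrix TP, whose subject is [Samir₁'s agent]₂.
*Samir₁* and the pronoun do not c-command one another → neither Principle B nor Principle C is at stake; coindexation permitted.
*[Samir₁'s agent]₂* c-commands the pronoun within its binding domain → coindexation would violate Principle B.
*Dmitri₃*: the pronoun c-commands this R-expression → coindexation would violate Principle C on *Dmitri₃*.

{1}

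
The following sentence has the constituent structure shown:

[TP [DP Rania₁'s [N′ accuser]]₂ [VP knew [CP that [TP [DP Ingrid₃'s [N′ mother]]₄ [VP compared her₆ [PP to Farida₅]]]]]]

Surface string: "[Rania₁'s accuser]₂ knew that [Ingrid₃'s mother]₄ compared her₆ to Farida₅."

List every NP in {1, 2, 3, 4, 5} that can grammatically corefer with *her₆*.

{1, 2, 3}

*her* is a pronoun, so Principle B applies: it must be free in its binding domain.
Binding domain of *her₆*: the embedded TP, whose subject is [Ingrid₃'s mother]₄.
*Rania₁* and the pronoun do not c-command one another → neither Principle B nor Principle C is at stake; coindexation permitted.
*[Rania₁'s accuser]₂* c-commands the pronoun but from outside its binding domain, and is not c-commanded by it → coindexation permitted.
*Ingrid₃* and the pronoun do not c-command one another → neither Principle B nor Principle C is at stake; coindexation permitted.
*[Ingrid₃'s mother]₄* c-commands the pronoun within its binding domain → coindexation would violate Principle B.
*Farida₅*: the pronoun c-commands this R-expression → coindexation would violate Principle C on *Farida₅*.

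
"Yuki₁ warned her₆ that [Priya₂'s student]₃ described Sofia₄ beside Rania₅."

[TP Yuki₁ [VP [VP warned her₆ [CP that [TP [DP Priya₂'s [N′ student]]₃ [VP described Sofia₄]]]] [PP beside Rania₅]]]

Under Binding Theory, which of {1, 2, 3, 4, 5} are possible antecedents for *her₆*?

{5}

*her* is a pronoun, so Principle B applies: it must be free in its binding domain.
Binding domain of *her₆*: the matrix TP, whose subject is Yuki₁.
*Yuki₁* c-commands the pronoun within its binding domain → coindexation would violate Principle B.
*Priya₂*: the pronoun c-commands this R-expression → coindexation would violate Principle C on *Priya₂*.
*[Priya₂'s student]₃*: the pronoun c-commands this R-expression → coindexation would violate Principle C on *[Priya₂'s student]₃*.
*Sofia₄*: the pronoun c-commands this R-expression → coindexation would violate Principle C on *Sofia₄*.
*Rania₅* and the pronoun do not c-command one another → neither Principle B nor Principle C is at stake; coindexation permitted.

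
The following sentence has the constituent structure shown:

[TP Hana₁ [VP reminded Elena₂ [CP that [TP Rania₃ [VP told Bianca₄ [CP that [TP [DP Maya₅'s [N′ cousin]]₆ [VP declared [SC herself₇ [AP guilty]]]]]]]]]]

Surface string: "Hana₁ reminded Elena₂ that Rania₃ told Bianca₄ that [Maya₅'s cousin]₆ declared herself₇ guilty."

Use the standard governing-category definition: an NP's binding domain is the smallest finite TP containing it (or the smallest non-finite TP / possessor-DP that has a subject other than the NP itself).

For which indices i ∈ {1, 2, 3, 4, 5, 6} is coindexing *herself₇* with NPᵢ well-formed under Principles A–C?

{6}

*herself* is an anaphor, so Principle A applies: it must be bound in its binding domain.
Binding domain of *herself₇*: the embedded TP, whose subject is [Maya₅'s cousin]₆.
*Hana₁* c-commands the anaphor but is outside its binding domain → cannot satisfy Principle A.
*Elena₂* c-commands the anaphor but is outside its binding domain → cannot satisfy Principle A.
*Rania₃* c-commands the anaphor but is outside its binding domain → cannot satisfy Principle A.
*Bianca₄* c-commands the anaphor but is outside its binding domain → cannot satisfy Principle A.
*Maya₅* does not c-command the anaphor → cannot bind it.
*[Maya₅'s cousin]₆* c-commands the anaphor within its binding domain → licit binder.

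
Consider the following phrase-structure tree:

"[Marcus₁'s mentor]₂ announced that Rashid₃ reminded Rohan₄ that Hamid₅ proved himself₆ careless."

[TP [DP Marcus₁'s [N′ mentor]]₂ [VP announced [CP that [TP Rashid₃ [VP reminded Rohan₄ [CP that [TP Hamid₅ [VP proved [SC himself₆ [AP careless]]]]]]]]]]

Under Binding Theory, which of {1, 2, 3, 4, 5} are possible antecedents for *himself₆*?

{5}

*himself* is an anaphor, so Principle A applies: it must be bound in its binding domain.
Binding domain of *himself₆*: the embedded TP, whose subject is Hamid₅.
*Marcus₁* does not c-command the anaphor → cannot bind it.
*[Marcus₁'s mentor]₂* c-commands the anaphor but is outside its binding domain → cannot satisfy Principle A.
*Rashid₃* c-commands the anaphor but is outside its binding domain → cannot satisfy Principle A.
*Rohan₄* c-commands the anaphor but is outside its binding domain → cannot satisfy Principle A.
*Hamid₅* c-commands the anaphor within its binding domain → licit binder.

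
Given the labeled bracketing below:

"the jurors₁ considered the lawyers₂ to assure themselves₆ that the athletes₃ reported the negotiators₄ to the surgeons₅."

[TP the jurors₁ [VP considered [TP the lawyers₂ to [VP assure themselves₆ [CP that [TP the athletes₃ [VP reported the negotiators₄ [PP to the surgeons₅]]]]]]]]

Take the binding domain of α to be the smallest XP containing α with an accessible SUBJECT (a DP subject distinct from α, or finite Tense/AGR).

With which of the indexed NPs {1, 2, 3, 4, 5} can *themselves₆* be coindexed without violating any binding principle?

{2}

*themselves* is an anaphor, so Principle A applies: it must be bound in its binding domain.
Binding domain of *themselves₆*: the embedded TP, whose subject is the lawyers₂.
*the jurors₁* c-commands the anaphor but is outside its binding domain → cannot satisfy Principle A.
*the lawyers₂* c-commands the anaphor within its binding domain → licit binder.
*the athletes₃* does not c-command the anaphor → cannot bind it.
*the negotiators₄* does not c-command the anaphor → cannot bind it.
*the surgeons₅* does not c-command the anaphor → cannot bind it.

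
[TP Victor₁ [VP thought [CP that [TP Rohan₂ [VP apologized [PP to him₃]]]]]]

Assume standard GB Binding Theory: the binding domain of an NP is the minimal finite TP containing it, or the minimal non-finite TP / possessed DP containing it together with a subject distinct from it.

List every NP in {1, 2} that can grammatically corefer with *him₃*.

{1}

*him* is a pronoun, so Principle B applies: it must be free in its binding domain.
Binding domain of *him₃*: the embedded TP, whose subject is Rohan₂.
*Victor₁* c-commands the pronoun but from outside its binding domain, and is not c-commanded by it → coindexation permitted.
*Rohan₂* c-commands the pronoun within its binding domain → coindexation would violate Principle B.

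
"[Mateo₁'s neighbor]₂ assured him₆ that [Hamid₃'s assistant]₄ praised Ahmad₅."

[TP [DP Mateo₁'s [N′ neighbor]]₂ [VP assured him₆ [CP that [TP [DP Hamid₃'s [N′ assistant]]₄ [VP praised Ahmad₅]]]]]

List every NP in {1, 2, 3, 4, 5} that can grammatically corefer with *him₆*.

{1}

*him* is a pronoun, so Principle B applies: it must be free in its binding domain.
Binding domain of *him₆*: the matrix TP, whose subject is [Mateo₁'s neighbor]₂.
*Mateo₁* and the pronoun do not c-command one another → neither Principle B nor Principle C is at stake; coindexation permitted.
*[Mateo₁'s neighbor]₂* c-commands the pronoun within its binding domain → coindexation would violate Principle B.
*Hamid₃*: the pronoun c-commands this R-expression → coindexation would violate Principle C on *Hamid₃*.
*[Hamid₃'s assistant]₄*: the pronoun c-commands this R-expression → coindexation would violate Principle C on *[Hamid₃'s assistant]₄*.
*Ahmad₅*: the pronoun c-commands this R-expression → coindexation would violate Principle C on *Ahmad₅*.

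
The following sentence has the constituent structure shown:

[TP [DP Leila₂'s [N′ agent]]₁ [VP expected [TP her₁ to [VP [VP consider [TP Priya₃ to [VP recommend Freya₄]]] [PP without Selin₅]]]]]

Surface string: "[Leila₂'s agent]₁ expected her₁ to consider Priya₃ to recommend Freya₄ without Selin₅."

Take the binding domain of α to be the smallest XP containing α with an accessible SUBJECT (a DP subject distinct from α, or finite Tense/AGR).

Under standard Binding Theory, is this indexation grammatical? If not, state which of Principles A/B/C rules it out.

The two coindexed NPs are *[Leila₂'s agent]₁* and *her₁*.
*her₁* is a pronoun. Its binding domain is the matrix TP, whose subject is [Leila₂'s agent]₁.
*[Leila₂'s agent]₁* c-commands it within that domain and carries the same index.
The pronoun is locally bound → Principle B violation.

Principle B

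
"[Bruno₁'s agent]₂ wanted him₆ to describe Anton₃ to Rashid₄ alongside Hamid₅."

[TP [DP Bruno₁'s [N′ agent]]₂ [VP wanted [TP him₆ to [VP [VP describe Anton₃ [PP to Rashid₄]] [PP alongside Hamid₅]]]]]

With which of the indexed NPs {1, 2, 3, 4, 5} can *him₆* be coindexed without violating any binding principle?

{1}

*him* is a pronoun, so Principle B applies: it must be free in its binding domain.
Binding domain of *him₆*: the matrix TP, whose subject is [Bruno₁'s agent]₂.
*Bruno₁* and the pronoun do not c-command one another → neither Principle B nor Principle C is at stake; coindexation permitted.
*[Bruno₁'s agent]₂* c-commands the pronoun within its binding domain → coindexation would violate Principle B.
*Anton₃*: the pronoun c-commands this R-expression → coindexation would violate Principle C on *Anton₃*.
*Rashid₄*: the pronoun c-commands this R-expression → coindexation would violate Principle C on *Rashid₄*.
*Hamid₅*: the pronoun c-commands this R-expression → coindexation would violate Principle C on *Hamid₅*.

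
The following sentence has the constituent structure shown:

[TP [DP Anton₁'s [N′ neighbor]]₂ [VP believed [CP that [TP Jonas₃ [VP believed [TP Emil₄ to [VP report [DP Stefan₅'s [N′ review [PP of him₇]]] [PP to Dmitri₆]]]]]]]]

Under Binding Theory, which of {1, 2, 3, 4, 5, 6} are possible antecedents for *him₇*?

*him* is a pronoun, so Principle B applies: it must be free in its binding domain.
Binding domain of *him₇*: the possessed DP, whose subject is Stefan₅.
*Anton₁* and the pronoun do not c-command one another → neither Principle B nor Principle C is at stake; coindexation permitted.
*[Anton₁'s neighbor]₂* c-commands the pronoun but from outside its binding domain, and is not c-commanded by it → coindexation permitted.
*Jonas₃* c-commands the pronoun but from outside its binding domain, and is not c-commanded by it → coindexation permitted.
*Emil₄* c-commands the pronoun but from outside its binding domain, and is not c-commanded by it → coindexation permitted.
*Stefan₅* c-commands the pronoun within its binding domain → coindexation would violate Principle B.
*Dmitri₆* and the pronoun do not c-command one another → neither Principle B nor Principle C is at stake; coindexation permitted.

{1, 2, 3, 4, 6}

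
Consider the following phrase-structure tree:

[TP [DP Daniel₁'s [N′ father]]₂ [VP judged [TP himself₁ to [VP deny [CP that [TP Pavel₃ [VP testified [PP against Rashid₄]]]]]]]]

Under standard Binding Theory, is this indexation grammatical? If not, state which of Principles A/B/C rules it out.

Principle A

The two coindexed NPs are *Daniel₁* and *himself₁*.
*himself₁* is an anaphor. Principle A requires it to be bound within its binding domain — the matrix TP, whose subject is [Daniel₁'s father]₂.
Within that domain it is c-commanded by *[Daniel₁'s father]₂*, which does not share its index.
*Daniel₁* does not c-command the anaphor at all.
The anaphor is unbound in its domain → Principle A violation.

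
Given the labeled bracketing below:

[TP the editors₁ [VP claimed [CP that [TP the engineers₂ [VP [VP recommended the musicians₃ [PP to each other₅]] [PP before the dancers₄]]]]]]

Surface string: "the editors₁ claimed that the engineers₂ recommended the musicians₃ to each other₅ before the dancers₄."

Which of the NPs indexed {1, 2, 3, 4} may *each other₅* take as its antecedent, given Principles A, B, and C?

{2, 3}

*each other* is an anaphor, so Principle A applies: it must be bound in its binding domain.
Binding domain of *each other₅*: the embedded TP, whose subject is the engineers₂.
*the editors₁* c-commands the anaphor but is outside its binding domain → cannot satisfy Principle A.
*the engineers₂* c-commands the anaphor within its binding domain → licit binder.
*the musicians₃* c-commands the anaphor within its binding domain → licit binder.
*the dancers₄* does not c-command the anaphor → cannot bind it.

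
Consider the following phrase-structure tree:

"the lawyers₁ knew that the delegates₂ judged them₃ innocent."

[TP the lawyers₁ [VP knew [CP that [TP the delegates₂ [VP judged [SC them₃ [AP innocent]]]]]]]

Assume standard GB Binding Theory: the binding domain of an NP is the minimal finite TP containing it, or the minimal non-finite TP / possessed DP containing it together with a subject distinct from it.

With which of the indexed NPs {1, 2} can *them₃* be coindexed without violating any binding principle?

{1}

*them* is a pronoun, so Principle B applies: it must be free in its binding domain.
Binding domain of *them₃*: the embedded TP, whose subject is the delegates₂.
*the lawyers₁* c-commands the pronoun but from outside its binding domain, and is not c-commanded by it → coindexation permitted.
*the delegates₂* c-commands the pronoun within its binding domain → coindexation would violate Principle B.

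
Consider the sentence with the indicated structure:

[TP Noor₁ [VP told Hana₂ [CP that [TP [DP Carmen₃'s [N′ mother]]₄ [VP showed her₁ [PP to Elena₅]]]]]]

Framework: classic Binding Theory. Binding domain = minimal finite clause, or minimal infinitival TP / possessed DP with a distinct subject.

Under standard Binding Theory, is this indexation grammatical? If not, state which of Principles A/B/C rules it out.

The two coindexed NPs are *Noor₁* and *her₁*.
*her₁* is a pronoun; its binding domain is the embedded TP, whose subject is [Carmen₃'s mother]₄. Within that domain it is c-commanded only by *[Carmen₃'s mother]₄*, which carries a different index — the pronoun is free locally, so Principle B holds.
*Noor₁* is an R-expression; *her₁* does not c-command it, and no other NP shares its index, so Principle C is satisfied.
All principles are respected.

grammatical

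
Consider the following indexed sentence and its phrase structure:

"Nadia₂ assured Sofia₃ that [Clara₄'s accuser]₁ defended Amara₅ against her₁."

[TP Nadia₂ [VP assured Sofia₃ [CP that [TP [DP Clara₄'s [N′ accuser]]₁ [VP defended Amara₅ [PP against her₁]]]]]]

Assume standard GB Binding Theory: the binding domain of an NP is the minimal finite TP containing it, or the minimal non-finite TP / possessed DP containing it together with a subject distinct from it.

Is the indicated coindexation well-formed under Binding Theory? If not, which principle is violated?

The two coindexed NPs are *[Clara₄'s accuser]₁* and *her₁*.
*her₁* is a pronoun. Its binding domain is the embedded TP, whose subject is [Clara₄'s accuser]₁.
*[Clara₄'s accuser]₁* c-commands it within that domain and carries the same index.
The pronoun is locally bound → Principle B violation.

Principle B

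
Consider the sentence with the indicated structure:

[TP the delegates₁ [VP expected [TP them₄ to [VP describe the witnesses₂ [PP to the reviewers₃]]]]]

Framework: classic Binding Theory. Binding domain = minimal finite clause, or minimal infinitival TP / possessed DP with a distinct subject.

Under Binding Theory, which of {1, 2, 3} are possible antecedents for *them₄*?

*them* is a pronoun, so Principle B applies: it must be free in its binding domain.
Binding domain of *them₄*: the matrix TP, whose subject is the delegates₁.
*the delegates₁* c-commands the pronoun within its binding domain → coindexation would violate Principle B.
*the witnesses₂*: the pronoun c-commands this R-expression → coindexation would violate Principle C on *the witnesses₂*.
*the reviewers₃*: the pronoun c-commands this R-expression → coindexation would violate Principle C on *the reviewers₃*.

none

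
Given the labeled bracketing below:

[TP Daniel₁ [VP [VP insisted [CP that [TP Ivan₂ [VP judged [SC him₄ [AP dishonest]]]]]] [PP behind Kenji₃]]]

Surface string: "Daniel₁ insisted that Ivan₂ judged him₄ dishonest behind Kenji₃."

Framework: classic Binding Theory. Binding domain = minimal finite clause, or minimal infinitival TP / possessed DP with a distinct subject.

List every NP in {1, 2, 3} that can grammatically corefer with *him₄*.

*him* is a pronoun, so Principle B applies: it must be free in its binding domain.
Binding domain of *him₄*: the embedded TP, whose subject is Ivan₂.
*Daniel₁* c-commands the pronoun but from outside its binding domain, and is not c-commanded by it → coindexation permitted.
*Ivan₂* c-commands the pronoun within its binding domain → coindexation would violate Principle B.
*Kenji₃* and the pronoun do not c-command one another → neither Principle B nor Principle C is at stake; coindexation permitted.

{1, 3}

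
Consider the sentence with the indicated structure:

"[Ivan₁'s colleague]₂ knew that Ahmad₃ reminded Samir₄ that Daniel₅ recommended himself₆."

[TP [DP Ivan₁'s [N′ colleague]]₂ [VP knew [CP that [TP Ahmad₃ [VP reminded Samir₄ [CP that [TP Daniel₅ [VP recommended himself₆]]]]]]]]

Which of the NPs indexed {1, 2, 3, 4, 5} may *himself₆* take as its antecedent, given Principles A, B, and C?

{5}

*himself* is an anaphor, so Principle A applies: it must be bound in its binding domain.
Binding domain of *himself₆*: the embedded TP, whose subject is Daniel₅.
*Ivan₁* does not c-command the anaphor → cannot bind it.
*[Ivan₁'s colleague]₂* c-commands the anaphor but is outside its binding domain → cannot satisfy Principle A.
*Ahmad₃* c-commands the anaphor but is outside its binding domain → cannot satisfy Principle A.
*Samir₄* c-commands the anaphor but is outside its binding domain → cannot satisfy Principle A.
*Daniel₅* c-commands the anaphor within its binding domain → licit binder.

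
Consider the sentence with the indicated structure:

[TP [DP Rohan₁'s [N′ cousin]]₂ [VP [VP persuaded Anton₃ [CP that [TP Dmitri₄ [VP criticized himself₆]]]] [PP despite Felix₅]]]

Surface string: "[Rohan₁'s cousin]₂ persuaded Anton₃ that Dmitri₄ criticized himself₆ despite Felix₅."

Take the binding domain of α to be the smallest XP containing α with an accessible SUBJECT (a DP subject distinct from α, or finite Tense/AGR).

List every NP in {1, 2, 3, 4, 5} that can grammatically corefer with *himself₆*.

{4}

*himself* is an anaphor, so Principle A applies: it must be bound in its binding domain.
Binding domain of *himself₆*: the embedded TP, whose subject is Dmitri₄.
*Rohan₁* does not c-command the anaphor → cannot bind it.
*[Rohan₁'s cousin]₂* c-commands the anaphor but is outside its binding domain → cannot satisfy Principle A.
*Anton₃* c-commands the anaphor but is outside its binding domain → cannot satisfy Principle A.
*Dmitri₄* c-commands the anaphor within its binding domain → licit binder.
*Felix₅* does not c-command the anaphor → cannot bind it.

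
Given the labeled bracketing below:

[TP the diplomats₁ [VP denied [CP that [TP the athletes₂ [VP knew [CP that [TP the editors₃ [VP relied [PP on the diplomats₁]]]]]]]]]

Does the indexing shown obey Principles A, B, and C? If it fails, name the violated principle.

The two coindexed NPs are *the diplomats₁* (the higher occurrence) and *the diplomats₁* (the lower occurrence).
*the diplomats₁* (the lower occurrence) is an R-expression. Principle C requires it to be free everywhere.
*the diplomats₁* (the higher occurrence) c-commands it and carries the same index.
The R-expression is bound → Principle C violation.

Principle C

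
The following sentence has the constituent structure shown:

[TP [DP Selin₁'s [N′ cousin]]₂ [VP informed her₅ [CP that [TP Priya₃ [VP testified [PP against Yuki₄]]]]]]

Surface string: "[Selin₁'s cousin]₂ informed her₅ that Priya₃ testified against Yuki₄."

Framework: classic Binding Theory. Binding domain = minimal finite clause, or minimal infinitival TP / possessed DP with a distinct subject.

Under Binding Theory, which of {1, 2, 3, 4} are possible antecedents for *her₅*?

*her* is a pronoun, so Principle B applies: it must be free in its binding domain.
Binding domain of *her₅*: the matrix TP, whose subject is [Selin₁'s cousin]₂.
*Selin₁* and the pronoun do not c-command one another → neither Principle B nor Principle C is at stake; coindexation permitted.
*[Selin₁'s cousin]₂* c-commands the pronoun within its binding domain → coindexation would violate Principle B.
*Priya₃*: the pronoun c-commands this R-expression → coindexation would violate Principle C on *Priya₃*.
*Yuki₄*: the pronoun c-commands this R-expression → coindexation would violate Principle C on *Yuki₄*.

{1}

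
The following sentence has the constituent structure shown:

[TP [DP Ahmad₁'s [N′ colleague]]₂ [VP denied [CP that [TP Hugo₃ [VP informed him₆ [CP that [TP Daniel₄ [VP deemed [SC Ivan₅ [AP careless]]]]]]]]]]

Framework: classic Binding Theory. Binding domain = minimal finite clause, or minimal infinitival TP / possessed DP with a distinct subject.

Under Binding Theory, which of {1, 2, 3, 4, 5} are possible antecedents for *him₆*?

*him* is a pronoun, so Principle B applies: it must be free in its binding domain.
Binding domain of *him₆*: the embedded TP, whose subject is Hugo₃.
*Ahmad₁* and the pronoun do not c-command one another → neither Principle B nor Principle C is at stake; coindexation permitted.
*[Ahmad₁'s colleague]₂* c-commands the pronoun but from outside its binding domain, and is not c-commanded by it → coindexation permitted.
*Hugo₃* c-commands the pronoun within its binding domain → coindexation would violate Principle B.
*Daniel₄*: the pronoun c-commands this R-expression → coindexation would violate Principle C on *Daniel₄*.
*Ivan₅*: the pronoun c-commands this R-expression → coindexation would violate Principle C on *Ivan₅*.

{1, 2}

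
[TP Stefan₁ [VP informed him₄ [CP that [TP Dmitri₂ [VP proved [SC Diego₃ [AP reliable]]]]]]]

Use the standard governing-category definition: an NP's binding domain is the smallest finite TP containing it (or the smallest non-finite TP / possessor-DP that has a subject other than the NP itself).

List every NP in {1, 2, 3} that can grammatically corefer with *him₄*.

none

*him* is a pronoun, so Principle B applies: it must be free in its binding domain.
Binding domain of *him₄*: the matrix TP, whose subject is Stefan₁.
*Stefan₁* c-commands the pronoun within its binding domain → coindexation would violate Principle B.
*Dmitri₂*: the pronoun c-commands this R-expression → coindexation would violate Principle C on *Dmitri₂*.
*Diego₃*: the pronoun c-commands this R-expression → coindexation would violate Principle C on *Diego₃*.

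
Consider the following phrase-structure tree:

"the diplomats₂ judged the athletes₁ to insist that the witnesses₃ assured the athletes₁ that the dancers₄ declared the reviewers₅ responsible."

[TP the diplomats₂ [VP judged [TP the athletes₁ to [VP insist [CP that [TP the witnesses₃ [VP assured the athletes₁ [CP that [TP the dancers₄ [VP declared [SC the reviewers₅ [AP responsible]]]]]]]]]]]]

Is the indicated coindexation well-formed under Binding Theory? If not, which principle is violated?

The two coindexed NPs are *the athletes₁* (the higher occurrence) and *the athletes₁* (the lower occurrence).
*the athletes₁* (the lower occurrence) is an R-expression. Principle C requires it to be free everywhere.
*the athletes₁* (the higher occurrence) c-commands it and carries the same index.
The R-expression is bound → Principle C violation.

Principle C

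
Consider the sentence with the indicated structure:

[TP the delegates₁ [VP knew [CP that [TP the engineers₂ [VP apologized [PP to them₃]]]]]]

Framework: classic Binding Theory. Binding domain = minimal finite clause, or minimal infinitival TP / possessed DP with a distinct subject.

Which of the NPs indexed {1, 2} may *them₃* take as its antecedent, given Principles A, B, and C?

{1}

*them* is a pronoun, so Principle B applies: it must be free in its binding domain.
Binding domain of *them₃*: the embedded TP, whose subject is the engineers₂.
*the delegates₁* c-commands the pronoun but from outside its binding domain, and is not c-commanded by it → coindexation permitted.
*the engineers₂* c-commands the pronoun within its binding domain → coindexation would violate Principle B.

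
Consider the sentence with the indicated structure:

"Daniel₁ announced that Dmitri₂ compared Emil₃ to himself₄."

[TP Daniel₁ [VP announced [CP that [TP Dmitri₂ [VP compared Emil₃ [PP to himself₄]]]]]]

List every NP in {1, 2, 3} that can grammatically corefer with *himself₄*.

*himself* is an anaphor, so Principle A applies: it must be bound in its binding domain.
Binding domain of *himself₄*: the embedded TP, whose subject is Dmitri₂.
*Daniel₁* c-commands the anaphor but is outside its binding domain → cannot satisfy Principle A.
*Dmitri₂* c-commands the anaphor within its binding domain → licit binder.
*Emil₃* c-commands the anaphor within its binding domain → licit binder.

{2, 3}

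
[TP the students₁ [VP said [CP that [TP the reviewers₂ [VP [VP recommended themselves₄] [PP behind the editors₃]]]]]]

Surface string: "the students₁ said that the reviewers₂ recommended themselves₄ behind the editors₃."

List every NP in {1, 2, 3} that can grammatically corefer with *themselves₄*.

*themselves* is an anaphor, so Principle A applies: it must be bound in its binding domain.
Binding domain of *themselves₄*: the embedded TP, whose subject is the reviewers₂.
*the students₁* c-commands the anaphor but is outside its binding domain → cannot satisfy Principle A.
*the reviewers₂* c-commands the anaphor within its binding domain → licit binder.
*the editors₃* does not c-command the anaphor → cannot bind it.

{2}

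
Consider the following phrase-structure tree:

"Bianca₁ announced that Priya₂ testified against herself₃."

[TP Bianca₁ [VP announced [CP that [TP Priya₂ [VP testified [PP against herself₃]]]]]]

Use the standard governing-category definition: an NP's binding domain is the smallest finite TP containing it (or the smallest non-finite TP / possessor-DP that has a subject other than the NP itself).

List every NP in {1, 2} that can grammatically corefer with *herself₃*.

{2}

*herself* is an anaphor, so Principle A applies: it must be bound in its binding domain.
Binding domain of *herself₃*: the embedded TP, whose subject is Priya₂.
*Bianca₁* c-commands the anaphor but is outside its binding domain → cannot satisfy Principle A.
*Priya₂* c-commands the anaphor within its binding domain → licit binder.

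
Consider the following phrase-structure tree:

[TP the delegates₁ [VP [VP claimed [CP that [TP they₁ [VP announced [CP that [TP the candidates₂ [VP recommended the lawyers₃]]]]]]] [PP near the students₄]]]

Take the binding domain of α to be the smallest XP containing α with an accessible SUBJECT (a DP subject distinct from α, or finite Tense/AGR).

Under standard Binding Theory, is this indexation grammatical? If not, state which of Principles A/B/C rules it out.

grammatical

The two coindexed NPs are *the delegates₁* and *they₁*.
*they₁* is a pronoun; nothing c-commands it within its binding domain (the embedded TP.), so Principle B holds trivially.
*the delegates₁* is an R-expression; *they₁* does not c-command it, and no other NP shares its index, so Principle C is satisfied.
All principles are respected.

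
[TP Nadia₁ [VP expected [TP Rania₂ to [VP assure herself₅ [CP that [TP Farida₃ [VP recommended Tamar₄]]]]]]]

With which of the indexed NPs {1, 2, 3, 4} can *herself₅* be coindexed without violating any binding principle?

*herself* is an anaphor, so Principle A applies: it must be bound in its binding domain.
Binding domain of *herself₅*: the embedded TP, whose subject is Rania₂.
*Nadia₁* c-commands the anaphor but is outside its binding domain → cannot satisfy Principle A.
*Rania₂* c-commands the anaphor within its binding domain → licit binder.
*Farida₃* does not c-command the anaphor → cannot bind it.
*Tamar₄* does not c-command the anaphor → cannot bind it.

{2}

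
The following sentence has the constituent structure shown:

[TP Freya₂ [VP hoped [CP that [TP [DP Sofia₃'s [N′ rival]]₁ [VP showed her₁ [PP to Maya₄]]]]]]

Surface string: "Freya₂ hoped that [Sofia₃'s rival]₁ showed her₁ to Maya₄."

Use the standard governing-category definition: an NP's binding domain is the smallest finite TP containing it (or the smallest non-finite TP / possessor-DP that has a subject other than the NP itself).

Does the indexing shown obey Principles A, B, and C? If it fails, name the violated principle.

The two coindexed NPs are *[Sofia₃'s rival]₁* and *her₁*.
*her₁* is a pronoun. Its binding domain is the embedded TP, whose subject is [Sofia₃'s rival]₁.
*[Sofia₃'s rival]₁* c-commands it within that domain and carries the same index.
The pronoun is locally bound → Principle B violation.

Principle B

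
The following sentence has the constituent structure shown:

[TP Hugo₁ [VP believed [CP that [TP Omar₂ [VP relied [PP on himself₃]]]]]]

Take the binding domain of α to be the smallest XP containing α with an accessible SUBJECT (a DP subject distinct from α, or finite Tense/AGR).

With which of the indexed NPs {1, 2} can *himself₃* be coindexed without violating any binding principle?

{2}

*himself* is an anaphor, so Principle A applies: it must be bound in its binding domain.
Binding domain of *himself₃*: the embedded TP, whose subject is Omar₂.
*Hugo₁* c-commands the anaphor but is outside its binding domain → cannot satisfy Principle A.
*Omar₂* c-commands the anaphor within its binding domain → licit binder.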